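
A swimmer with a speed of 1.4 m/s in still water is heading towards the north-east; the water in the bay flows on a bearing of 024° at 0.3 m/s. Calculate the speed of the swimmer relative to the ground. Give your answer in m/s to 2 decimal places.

1.68 m/s

Taking east as x and north as y: velocity relative to the water = (0.990, 0.990) m/s; the water relative to ground = (0.122, 0.274) m/s.
Velocity relative to ground = (0.990, 0.990) + (0.122, 0.274) = (1.112, 1.264) m/s.
Speed = |(1.112, 1.264)| = 1.684 m/s.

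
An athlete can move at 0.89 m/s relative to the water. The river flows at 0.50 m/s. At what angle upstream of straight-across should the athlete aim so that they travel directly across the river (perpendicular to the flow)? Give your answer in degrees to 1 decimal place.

To cancel the current, the upstream component of the athlete's velocity must equal the flow: 0.89 sin θ = 0.50.
sin θ = 0.50 / 0.89 = 0.5618.
θ = arcsin(0.5618) = 34.180°.

34.2°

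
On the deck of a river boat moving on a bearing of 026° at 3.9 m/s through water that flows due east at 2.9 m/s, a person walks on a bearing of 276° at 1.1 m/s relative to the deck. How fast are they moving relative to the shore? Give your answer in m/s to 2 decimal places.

5.05 m/s

In east/north components (m/s): person relative to river boat = (-1.094, 0.115); river boat relative to water = (1.710, 3.505); water relative to ground = (2.900, 0.000).
Sum = (3.516, 3.620) m/s.
Speed = |(3.516, 3.620)| = 5.046 m/s.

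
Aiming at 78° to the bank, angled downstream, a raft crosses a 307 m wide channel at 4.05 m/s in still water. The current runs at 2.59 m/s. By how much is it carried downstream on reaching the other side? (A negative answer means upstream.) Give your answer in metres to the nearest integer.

266 m

Perpendicular speed = 3.961 m/s; crossing time = 307 / 3.961 = 77.496 s.
Net downstream speed = 3.432 m/s.
Drift = 3.432 × 77.496 = 265.969 m (downstream).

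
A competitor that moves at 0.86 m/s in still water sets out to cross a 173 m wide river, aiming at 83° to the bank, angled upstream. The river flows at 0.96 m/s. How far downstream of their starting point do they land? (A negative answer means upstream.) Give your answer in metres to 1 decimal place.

Perpendicular speed = 0.854 m/s; crossing time = 173 / 0.854 = 202.673 s.
Net downstream speed = 0.855 m/s.
Drift = 0.855 × 202.673 = 173.325 m (downstream).

173.3 m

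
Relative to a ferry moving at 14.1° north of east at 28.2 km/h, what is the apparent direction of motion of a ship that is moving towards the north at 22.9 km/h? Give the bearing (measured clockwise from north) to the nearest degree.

Taking east as x and north as y: ship velocity = (0.000, 22.900) km/h; ferry velocity = (27.350, 6.870) km/h.
Velocity of ship relative to ferry = (0.000, 22.900) − (27.350, 6.870) = (-27.350, 16.030) km/h.
Bearing = atan2(-27.35, 16.03) = 300.37° clockwise from north.

300°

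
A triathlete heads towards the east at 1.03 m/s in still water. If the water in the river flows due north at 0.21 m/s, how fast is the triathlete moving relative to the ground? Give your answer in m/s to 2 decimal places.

Taking east as x and north as y: velocity relative to the water = (1.030, 0.000) m/s; the water relative to ground = (0.000, 0.210) m/s.
Velocity relative to ground = (1.030, 0.000) + (0.000, 0.210) = (1.030, 0.210) m/s.
Speed = |(1.030, 0.210)| = 1.051 m/s.

1.05 m/s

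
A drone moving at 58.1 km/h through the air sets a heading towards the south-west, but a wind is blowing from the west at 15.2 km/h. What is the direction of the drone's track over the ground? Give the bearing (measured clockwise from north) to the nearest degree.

Taking east as x and north as y: velocity relative to the air = (-41.083, -41.083) km/h; the air relative to ground = (15.200, 0.000) km/h.
Velocity relative to ground = (-41.083, -41.083) + (15.200, 0.000) = (-25.883, -41.083) km/h.
Bearing = atan2(-25.88, -41.08) = 212.21° clockwise from north.

212°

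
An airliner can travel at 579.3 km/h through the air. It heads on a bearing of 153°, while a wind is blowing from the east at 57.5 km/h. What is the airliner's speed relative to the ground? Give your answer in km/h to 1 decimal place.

555.6 km/h

Taking east as x and north as y: velocity relative to the air = (262.997, -516.160) km/h; the air relative to ground = (-57.500, 0.000) km/h.
Velocity relative to ground = (262.997, -516.160) + (-57.500, 0.000) = (205.497, -516.160) km/h.
Speed = |(205.497, -516.160)| = 555.563 km/h.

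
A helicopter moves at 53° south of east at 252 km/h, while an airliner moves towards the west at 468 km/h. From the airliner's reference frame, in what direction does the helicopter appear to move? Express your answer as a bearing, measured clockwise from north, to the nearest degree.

Taking east as x and north as y: helicopter velocity = (151.657, -201.256) km/h; airliner velocity = (-468.000, 0.000) km/h.
Velocity of helicopter relative to airliner = (151.657, -201.256) − (-468.000, 0.000) = (619.657, -201.256) km/h.
Bearing = atan2(619.66, -201.26) = 107.99° clockwise from north.

108°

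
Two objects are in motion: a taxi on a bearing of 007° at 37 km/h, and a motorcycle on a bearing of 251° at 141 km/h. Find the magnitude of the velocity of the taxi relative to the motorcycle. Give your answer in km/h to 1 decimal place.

160.7 km/h

Taking east as x and north as y: taxi velocity = (4.509, 36.724) km/h; motorcycle velocity = (-133.318, -45.905) km/h.
Velocity of taxi relative to motorcycle = (4.509, 36.724) − (-133.318, -45.905) = (137.827, 82.629) km/h.
Magnitude = |(137.827, 82.629)| = 160.698 km/h.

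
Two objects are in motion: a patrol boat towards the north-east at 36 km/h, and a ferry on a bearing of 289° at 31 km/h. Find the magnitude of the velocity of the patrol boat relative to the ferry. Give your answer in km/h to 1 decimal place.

Taking east as x and north as y: patrol boat velocity = (25.456, 25.456) km/h; ferry velocity = (-29.311, 10.093) km/h.
Velocity of patrol boat relative to ferry = (25.456, 25.456) − (-29.311, 10.093) = (54.767, 15.363) km/h.
Magnitude = |(54.767, 15.363)| = 56.881 km/h.

56.9 km/h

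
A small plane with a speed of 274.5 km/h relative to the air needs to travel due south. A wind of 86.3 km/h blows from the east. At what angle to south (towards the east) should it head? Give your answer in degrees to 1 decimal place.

The wind pushes perpendicular to the desired track; the heading must have a component into the wind equal to 86.3 km/h: 274.5 sin θ = 86.3.
sin θ = 0.3144, so θ = 18.324°.

18.3°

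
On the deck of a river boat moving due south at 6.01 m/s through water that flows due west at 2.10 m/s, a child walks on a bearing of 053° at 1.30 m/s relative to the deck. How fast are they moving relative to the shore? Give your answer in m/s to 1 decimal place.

5.3 m/s

In east/north components (m/s): child relative to river boat = (1.038, 0.782); river boat relative to water = (0.000, -6.010); water relative to ground = (-2.100, 0.000).
Sum = (-1.062, -5.228) m/s.
Speed = |(-1.062, -5.228)| = 5.334 m/s.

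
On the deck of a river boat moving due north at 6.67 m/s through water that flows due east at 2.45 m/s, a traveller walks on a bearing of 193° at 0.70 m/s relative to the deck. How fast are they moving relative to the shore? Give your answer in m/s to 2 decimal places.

In east/north components (m/s): traveller relative to river boat = (-0.157, -0.682); river boat relative to water = (0.000, 6.670); water relative to ground = (2.450, 0.000).
Sum = (2.293, 5.988) m/s.
Speed = |(2.293, 5.988)| = 6.412 m/s.

6.41 m/s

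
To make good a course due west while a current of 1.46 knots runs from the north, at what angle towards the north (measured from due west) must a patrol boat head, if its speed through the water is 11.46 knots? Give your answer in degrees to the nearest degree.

The current pushes perpendicular to the desired track; the heading must have a component into the current equal to 1.46 knots: 11.46 sin θ = 1.46.
sin θ = 0.1274, so θ = 7.319°.

7°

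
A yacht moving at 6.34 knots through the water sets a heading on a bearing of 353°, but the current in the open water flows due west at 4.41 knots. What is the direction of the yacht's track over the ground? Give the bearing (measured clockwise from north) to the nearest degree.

Taking east as x and north as y: velocity relative to the water = (-0.773, 6.293) knots; the water relative to ground = (-4.410, 0.000) knots.
Velocity relative to ground = (-0.773, 6.293) + (-4.410, 0.000) = (-5.183, 6.293) knots.
Bearing = atan2(-5.18, 6.29) = 320.53° clockwise from north.

321°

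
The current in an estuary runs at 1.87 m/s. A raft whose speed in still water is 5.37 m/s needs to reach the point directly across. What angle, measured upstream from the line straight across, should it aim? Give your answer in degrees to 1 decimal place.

20.4°

To cancel the current, the upstream component of the raft's velocity must equal the flow: 5.37 sin θ = 1.87.
sin θ = 1.87 / 5.37 = 0.3482.
θ = arcsin(0.3482) = 20.379°.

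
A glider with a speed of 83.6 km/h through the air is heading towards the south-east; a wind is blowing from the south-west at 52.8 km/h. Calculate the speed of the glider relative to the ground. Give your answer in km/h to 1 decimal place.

Taking east as x and north as y: velocity relative to the air = (59.114, -59.114) km/h; the air relative to ground = (37.335, 37.335) km/h.
Velocity relative to ground = (59.114, -59.114) + (37.335, 37.335) = (96.449, -21.779) km/h.
Speed = |(96.449, -21.779)| = 98.878 km/h.

98.9 km/h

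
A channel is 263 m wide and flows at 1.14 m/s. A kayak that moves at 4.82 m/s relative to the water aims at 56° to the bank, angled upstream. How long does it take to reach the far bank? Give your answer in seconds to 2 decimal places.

The component of the kayak's velocity perpendicular to the bank is 4.82 × sin 56° = 3.996 m/s.
Only the cross-stream component determines the crossing time; the current contributes nothing perpendicular to the bank.
Time = 263 / 3.996 = 65.816 s.

65.82 s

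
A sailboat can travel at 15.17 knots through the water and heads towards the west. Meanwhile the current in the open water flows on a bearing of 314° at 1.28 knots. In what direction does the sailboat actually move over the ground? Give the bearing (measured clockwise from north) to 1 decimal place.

Taking east as x and north as y: velocity relative to the water = (-15.170, 0.000) knots; the water relative to ground = (-0.921, 0.889) knots.
Velocity relative to ground = (-15.170, 0.000) + (-0.921, 0.889) = (-16.091, 0.889) knots.
Bearing = atan2(-16.09, 0.89) = 273.16° clockwise from north.

273.2°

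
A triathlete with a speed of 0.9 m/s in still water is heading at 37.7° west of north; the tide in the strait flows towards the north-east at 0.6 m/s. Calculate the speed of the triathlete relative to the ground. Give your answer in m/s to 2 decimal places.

Taking east as x and north as y: velocity relative to the water = (-0.550, 0.712) m/s; the water relative to ground = (0.424, 0.424) m/s.
Velocity relative to ground = (-0.550, 0.712) + (0.424, 0.424) = (-0.126, 1.136) m/s.
Speed = |(-0.126, 1.136)| = 1.143 m/s.

1.14 m/s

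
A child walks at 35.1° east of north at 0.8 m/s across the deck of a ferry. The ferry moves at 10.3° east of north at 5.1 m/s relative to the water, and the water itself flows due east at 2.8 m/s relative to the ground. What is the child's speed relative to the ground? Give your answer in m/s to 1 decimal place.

In east/north components (m/s): child relative to ferry = (0.460, 0.655); ferry relative to water = (0.912, 5.018); water relative to ground = (2.800, 0.000).
Sum = (4.172, 5.672) m/s.
Speed = |(4.172, 5.672)| = 7.041 m/s.

7.0 m/s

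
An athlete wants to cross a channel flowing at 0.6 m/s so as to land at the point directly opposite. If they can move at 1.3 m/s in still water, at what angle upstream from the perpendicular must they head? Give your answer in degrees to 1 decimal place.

27.5°

To cancel the current, the upstream component of the athlete's velocity must equal the flow: 1.3 sin θ = 0.6.
sin θ = 0.6 / 1.3 = 0.4615.
θ = arcsin(0.4615) = 27.486°.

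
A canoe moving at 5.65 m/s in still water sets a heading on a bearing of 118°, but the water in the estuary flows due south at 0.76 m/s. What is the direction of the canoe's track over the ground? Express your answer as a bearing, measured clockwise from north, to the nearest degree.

Taking east as x and north as y: velocity relative to the water = (4.989, -2.653) m/s; the water relative to ground = (0.000, -0.760) m/s.
Velocity relative to ground = (4.989, -2.653) + (0.000, -0.760) = (4.989, -3.413) m/s.
Bearing = atan2(4.99, -3.41) = 124.37° clockwise from north.

124°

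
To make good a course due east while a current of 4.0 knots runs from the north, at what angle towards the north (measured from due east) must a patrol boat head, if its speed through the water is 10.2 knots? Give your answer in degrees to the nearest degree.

The current pushes perpendicular to the desired track; the heading must have a component into the current equal to 4.0 knots: 10.2 sin θ = 4.0.
sin θ = 0.3922, so θ = 23.089°.

23°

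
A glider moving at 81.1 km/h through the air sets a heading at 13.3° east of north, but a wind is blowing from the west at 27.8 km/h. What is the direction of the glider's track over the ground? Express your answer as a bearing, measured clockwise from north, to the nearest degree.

Taking east as x and north as y: velocity relative to the air = (18.657, 78.925) km/h; the air relative to ground = (27.800, 0.000) km/h.
Velocity relative to ground = (18.657, 78.925) + (27.800, 0.000) = (46.457, 78.925) km/h.
Bearing = atan2(46.46, 78.92) = 30.48° clockwise from north.

030°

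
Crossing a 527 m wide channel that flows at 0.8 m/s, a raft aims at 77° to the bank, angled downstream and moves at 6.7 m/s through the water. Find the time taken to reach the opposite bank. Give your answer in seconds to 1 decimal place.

The component of the raft's velocity perpendicular to the bank is 6.7 × sin 77° = 6.528 m/s.
The current is parallel to the bank, so it does not affect the crossing time.
Time = 527 / 6.528 = 80.726 s.

80.7 s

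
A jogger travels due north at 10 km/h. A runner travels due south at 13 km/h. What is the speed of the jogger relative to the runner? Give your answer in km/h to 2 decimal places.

23.00 km/h

Taking east as x and north as y: jogger velocity = (0.000, 10.000) km/h; runner velocity = (0.000, -13.000) km/h.
Velocity of jogger relative to runner = (0.000, 10.000) − (0.000, -13.000) = (0.000, 23.000) km/h.
Magnitude = |(0.000, 23.000)| = 23.000 km/h.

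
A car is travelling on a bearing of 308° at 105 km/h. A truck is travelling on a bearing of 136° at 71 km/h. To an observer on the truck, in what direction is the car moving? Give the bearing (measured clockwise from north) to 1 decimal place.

Taking east as x and north as y: car velocity = (-82.741, 64.644) km/h; truck velocity = (49.321, -51.073) km/h.
Velocity of car relative to truck = (-82.741, 64.644) − (49.321, -51.073) = (-132.062, 115.718) km/h.
Bearing = atan2(-132.06, 115.72) = 311.23° clockwise from north.

311.2°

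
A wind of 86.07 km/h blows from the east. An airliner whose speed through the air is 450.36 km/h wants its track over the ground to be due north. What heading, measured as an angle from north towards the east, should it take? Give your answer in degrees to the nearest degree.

11°

The wind pushes perpendicular to the desired track; the heading must have a component into the wind equal to 86.07 km/h: 450.36 sin θ = 86.07.
sin θ = 0.1911, so θ = 11.018°.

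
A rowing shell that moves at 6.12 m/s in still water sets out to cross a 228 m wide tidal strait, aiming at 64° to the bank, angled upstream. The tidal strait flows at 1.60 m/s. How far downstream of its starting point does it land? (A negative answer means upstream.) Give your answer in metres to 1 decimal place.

Perpendicular speed = 5.501 m/s; crossing time = 228 / 5.501 = 41.450 s.
Net downstream speed = -1.083 m/s.
Drift = -1.083 × 41.450 = -44.883 m (upstream).

-44.9 m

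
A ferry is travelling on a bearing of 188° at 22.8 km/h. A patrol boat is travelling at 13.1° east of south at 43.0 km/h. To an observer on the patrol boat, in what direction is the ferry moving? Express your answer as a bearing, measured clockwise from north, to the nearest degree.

Taking east as x and north as y: ferry velocity = (-3.173, -22.578) km/h; patrol boat velocity = (9.746, -41.881) km/h.
Velocity of ferry relative to patrol boat = (-3.173, -22.578) − (9.746, -41.881) = (-12.919, 19.303) km/h.
Bearing = atan2(-12.92, 19.30) = 326.21° clockwise from north.

326°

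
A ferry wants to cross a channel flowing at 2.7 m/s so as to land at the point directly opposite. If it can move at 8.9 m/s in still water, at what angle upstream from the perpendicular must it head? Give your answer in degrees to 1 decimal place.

17.7°

To cancel the current, the upstream component of the ferry's velocity must equal the flow: 8.9 sin θ = 2.7.
sin θ = 2.7 / 8.9 = 0.3034.
θ = arcsin(0.3034) = 17.660°.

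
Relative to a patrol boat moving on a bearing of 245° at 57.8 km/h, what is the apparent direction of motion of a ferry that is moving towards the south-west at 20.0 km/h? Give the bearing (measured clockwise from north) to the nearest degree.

Taking east as x and north as y: ferry velocity = (-14.142, -14.142) km/h; patrol boat velocity = (-52.385, -24.427) km/h.
Velocity of ferry relative to patrol boat = (-14.142, -14.142) − (-52.385, -24.427) = (38.242, 10.285) km/h.
Bearing = atan2(38.24, 10.29) = 74.95° clockwise from north.

075°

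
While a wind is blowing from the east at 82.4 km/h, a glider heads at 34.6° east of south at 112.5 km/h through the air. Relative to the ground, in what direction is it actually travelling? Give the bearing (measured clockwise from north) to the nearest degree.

Taking east as x and north as y: velocity relative to the air = (63.882, -92.603) km/h; the air relative to ground = (-82.400, 0.000) km/h.
Velocity relative to ground = (63.882, -92.603) + (-82.400, 0.000) = (-18.518, -92.603) km/h.
Bearing = atan2(-18.52, -92.60) = 191.31° clockwise from north.

191°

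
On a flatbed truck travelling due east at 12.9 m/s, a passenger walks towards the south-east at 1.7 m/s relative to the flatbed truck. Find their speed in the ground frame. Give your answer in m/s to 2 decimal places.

Taking east as x and north as y: flatbed truck velocity = (12.900, 0.000) m/s; passenger velocity relative to flatbed truck = (1.202, -1.202) m/s.
Velocity relative to ground = (12.900, 0.000) + (1.202, -1.202) = (14.102, -1.202) m/s.
Speed = |(14.102, -1.202)| = 14.153 m/s.

14.15 m/s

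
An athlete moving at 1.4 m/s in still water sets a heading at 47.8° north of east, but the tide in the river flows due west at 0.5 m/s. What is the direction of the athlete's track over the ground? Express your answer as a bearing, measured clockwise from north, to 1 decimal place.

Taking east as x and north as y: velocity relative to the water = (0.940, 1.037) m/s; the water relative to ground = (-0.500, 0.000) m/s.
Velocity relative to ground = (0.940, 1.037) + (-0.500, 0.000) = (0.440, 1.037) m/s.
Bearing = atan2(0.44, 1.04) = 23.01° clockwise from north.

023.0°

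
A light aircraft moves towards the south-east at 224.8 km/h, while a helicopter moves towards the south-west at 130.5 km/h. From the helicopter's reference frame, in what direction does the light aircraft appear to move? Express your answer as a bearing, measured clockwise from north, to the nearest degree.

105°

Taking east as x and north as y: light aircraft velocity = (158.958, -158.958) km/h; helicopter velocity = (-92.277, -92.277) km/h.
Velocity of light aircraft relative to helicopter = (158.958, -158.958) − (-92.277, -92.277) = (251.235, -66.680) km/h.
Bearing = atan2(251.24, -66.68) = 104.86° clockwise from north.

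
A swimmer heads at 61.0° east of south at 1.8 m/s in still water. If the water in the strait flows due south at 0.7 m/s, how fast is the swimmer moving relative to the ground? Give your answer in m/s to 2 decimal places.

2.23 m/s

Taking east as x and north as y: velocity relative to the water = (1.574, -0.873) m/s; the water relative to ground = (0.000, -0.700) m/s.
Velocity relative to ground = (1.574, -0.873) + (0.000, -0.700) = (1.574, -1.573) m/s.
Speed = |(1.574, -1.573)| = 2.225 m/s.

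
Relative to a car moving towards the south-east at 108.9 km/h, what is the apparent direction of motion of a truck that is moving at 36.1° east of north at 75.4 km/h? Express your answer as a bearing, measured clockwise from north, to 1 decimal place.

346.7°

Taking east as x and north as y: truck velocity = (44.425, 60.922) km/h; car velocity = (77.004, -77.004) km/h.
Velocity of truck relative to car = (44.425, 60.922) − (77.004, -77.004) = (-32.579, 137.926) km/h.
Bearing = atan2(-32.58, 137.93) = 346.71° clockwise from north.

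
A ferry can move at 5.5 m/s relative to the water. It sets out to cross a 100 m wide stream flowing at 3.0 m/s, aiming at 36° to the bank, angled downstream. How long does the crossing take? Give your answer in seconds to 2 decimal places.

30.93 s

The component of the ferry's velocity perpendicular to the bank is 5.5 × sin 36° = 3.233 m/s.
Only the cross-stream component determines the crossing time; the current contributes nothing perpendicular to the bank.
Time = 100 / 3.233 = 30.933 s.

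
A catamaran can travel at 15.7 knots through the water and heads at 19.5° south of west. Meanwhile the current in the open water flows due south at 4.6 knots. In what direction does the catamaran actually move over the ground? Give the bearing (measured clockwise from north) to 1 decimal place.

236.4°

Taking east as x and north as y: velocity relative to the water = (-14.799, -5.241) knots; the water relative to ground = (0.000, -4.600) knots.
Velocity relative to ground = (-14.799, -5.241) + (0.000, -4.600) = (-14.799, -9.841) knots.
Bearing = atan2(-14.80, -9.84) = 236.38° clockwise from north.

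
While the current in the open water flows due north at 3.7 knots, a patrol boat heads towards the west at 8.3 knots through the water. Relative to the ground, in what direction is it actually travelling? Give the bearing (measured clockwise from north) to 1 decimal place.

294.0°

Taking east as x and north as y: velocity relative to the water = (-8.300, 0.000) knots; the water relative to ground = (0.000, 3.700) knots.
Velocity relative to ground = (-8.300, 0.000) + (0.000, 3.700) = (-8.300, 3.700) knots.
Bearing = atan2(-8.30, 3.70) = 294.03° clockwise from north.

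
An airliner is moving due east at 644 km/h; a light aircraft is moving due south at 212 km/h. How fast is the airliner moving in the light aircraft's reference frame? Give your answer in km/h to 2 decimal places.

Taking east as x and north as y: airliner velocity = (644.000, 0.000) km/h; light aircraft velocity = (0.000, -212.000) km/h.
Velocity of airliner relative to light aircraft = (644.000, 0.000) − (0.000, -212.000) = (644.000, 212.000) km/h.
Magnitude = |(644.000, 212.000)| = 677.997 km/h.

678.00 km/h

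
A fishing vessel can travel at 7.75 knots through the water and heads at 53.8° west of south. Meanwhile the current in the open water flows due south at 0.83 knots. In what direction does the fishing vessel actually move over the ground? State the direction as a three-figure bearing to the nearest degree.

Taking east as x and north as y: velocity relative to the water = (-6.254, -4.577) knots; the water relative to ground = (0.000, -0.830) knots.
Velocity relative to ground = (-6.254, -4.577) + (0.000, -0.830) = (-6.254, -5.407) knots.
Bearing = atan2(-6.25, -5.41) = 229.15° clockwise from north.

229°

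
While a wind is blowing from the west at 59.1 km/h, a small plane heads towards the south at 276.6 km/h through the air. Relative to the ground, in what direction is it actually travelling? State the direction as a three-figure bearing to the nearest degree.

Taking east as x and north as y: velocity relative to the air = (0.000, -276.600) km/h; the air relative to ground = (59.100, 0.000) km/h.
Velocity relative to ground = (0.000, -276.600) + (59.100, 0.000) = (59.100, -276.600) km/h.
Bearing = atan2(59.10, -276.60) = 167.94° clockwise from north.

168°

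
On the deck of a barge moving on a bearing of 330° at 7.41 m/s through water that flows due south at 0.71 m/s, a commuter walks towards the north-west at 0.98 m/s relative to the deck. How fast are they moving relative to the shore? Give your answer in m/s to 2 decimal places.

In east/north components (m/s): commuter relative to barge = (-0.693, 0.693); barge relative to water = (-3.705, 6.417); water relative to ground = (0.000, -0.710).
Sum = (-4.398, 6.400) m/s.
Speed = |(-4.398, 6.400)| = 7.766 m/s.

7.77 m/s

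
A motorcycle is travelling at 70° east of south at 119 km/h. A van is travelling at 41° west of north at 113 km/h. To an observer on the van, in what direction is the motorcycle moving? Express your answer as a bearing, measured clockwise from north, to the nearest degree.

Taking east as x and north as y: motorcycle velocity = (111.823, -40.700) km/h; van velocity = (-74.135, 85.282) km/h.
Velocity of motorcycle relative to van = (111.823, -40.700) − (-74.135, 85.282) = (185.958, -125.983) km/h.
Bearing = atan2(185.96, -125.98) = 124.12° clockwise from north.

124°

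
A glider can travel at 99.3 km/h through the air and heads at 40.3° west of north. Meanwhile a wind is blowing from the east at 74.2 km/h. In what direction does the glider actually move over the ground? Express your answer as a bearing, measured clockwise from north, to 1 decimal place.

Taking east as x and north as y: velocity relative to the air = (-64.226, 75.733) km/h; the air relative to ground = (-74.200, 0.000) km/h.
Velocity relative to ground = (-64.226, 75.733) + (-74.200, 0.000) = (-138.426, 75.733) km/h.
Bearing = atan2(-138.43, 75.73) = 298.68° clockwise from north.

298.7°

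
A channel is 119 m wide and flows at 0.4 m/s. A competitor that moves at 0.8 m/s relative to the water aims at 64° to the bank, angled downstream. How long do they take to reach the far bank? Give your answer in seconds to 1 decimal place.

The component of the competitor's velocity perpendicular to the bank is 0.8 × sin 64° = 0.719 m/s.
The flow acts along the bank and has no component across it.
Time = 119 / 0.719 = 165.500 s.

165.5 s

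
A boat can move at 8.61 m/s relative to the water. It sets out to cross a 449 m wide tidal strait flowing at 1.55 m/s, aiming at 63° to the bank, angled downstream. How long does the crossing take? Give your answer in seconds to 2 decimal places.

The component of the boat's velocity perpendicular to the bank is 8.61 × sin 63° = 7.672 m/s.
The current is parallel to the bank, so it does not affect the crossing time.
Time = 449 / 7.672 = 58.528 s.

58.53 s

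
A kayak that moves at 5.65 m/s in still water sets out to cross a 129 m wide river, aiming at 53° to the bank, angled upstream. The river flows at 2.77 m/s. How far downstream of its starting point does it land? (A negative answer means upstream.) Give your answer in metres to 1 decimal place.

-18.0 m

Perpendicular speed = 4.512 m/s; crossing time = 129 / 4.512 = 28.589 s.
Net downstream speed = -0.630 m/s.
Drift = -0.630 × 28.589 = -18.018 m (upstream).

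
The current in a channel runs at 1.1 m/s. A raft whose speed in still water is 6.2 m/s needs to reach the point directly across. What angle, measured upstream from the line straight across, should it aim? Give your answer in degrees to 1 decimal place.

To cancel the current, the upstream component of the raft's velocity must equal the flow: 6.2 sin θ = 1.1.
sin θ = 1.1 / 6.2 = 0.1774.
θ = arcsin(0.1774) = 10.219°.

10.2°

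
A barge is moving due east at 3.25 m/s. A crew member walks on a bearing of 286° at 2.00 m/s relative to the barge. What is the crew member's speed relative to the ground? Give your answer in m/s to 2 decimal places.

Taking east as x and north as y: barge velocity = (3.250, 0.000) m/s; crew member velocity relative to barge = (-1.923, 0.551) m/s.
Velocity relative to ground = (3.250, 0.000) + (-1.923, 0.551) = (1.327, 0.551) m/s.
Speed = |(1.327, 0.551)| = 1.437 m/s.

1.44 m/s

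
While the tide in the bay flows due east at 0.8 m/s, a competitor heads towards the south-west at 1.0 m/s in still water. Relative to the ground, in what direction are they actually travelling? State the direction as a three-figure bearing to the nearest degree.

173°

Taking east as x and north as y: velocity relative to the water = (-0.707, -0.707) m/s; the water relative to ground = (0.800, 0.000) m/s.
Velocity relative to ground = (-0.707, -0.707) + (0.800, 0.000) = (0.093, -0.707) m/s.
Bearing = atan2(0.09, -0.71) = 172.52° clockwise from north.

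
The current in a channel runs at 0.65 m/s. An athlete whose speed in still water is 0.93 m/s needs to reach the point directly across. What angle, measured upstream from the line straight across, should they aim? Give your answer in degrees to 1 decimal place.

44.3°

To cancel the current, the upstream component of the athlete's velocity must equal the flow: 0.93 sin θ = 0.65.
sin θ = 0.65 / 0.93 = 0.6989.
θ = arcsin(0.6989) = 44.341°.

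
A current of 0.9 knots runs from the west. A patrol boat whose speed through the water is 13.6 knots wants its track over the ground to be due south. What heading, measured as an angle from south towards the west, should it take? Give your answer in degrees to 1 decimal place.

The current pushes perpendicular to the desired track; the heading must have a component into the current equal to 0.9 knots: 13.6 sin θ = 0.9.
sin θ = 0.0662, so θ = 3.794°.

3.8°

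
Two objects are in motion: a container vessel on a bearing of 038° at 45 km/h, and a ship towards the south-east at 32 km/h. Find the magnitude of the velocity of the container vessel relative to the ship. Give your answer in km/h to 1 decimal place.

58.3 km/h

Taking east as x and north as y: container vessel velocity = (27.705, 35.460) km/h; ship velocity = (22.627, -22.627) km/h.
Velocity of container vessel relative to ship = (27.705, 35.460) − (22.627, -22.627) = (5.077, 58.088) km/h.
Magnitude = |(5.077, 58.088)| = 58.309 km/h.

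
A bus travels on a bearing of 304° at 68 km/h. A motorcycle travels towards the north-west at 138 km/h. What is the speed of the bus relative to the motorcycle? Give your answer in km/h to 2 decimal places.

72.42 km/h

Taking east as x and north as y: bus velocity = (-56.375, 38.025) km/h; motorcycle velocity = (-97.581, 97.581) km/h.
Velocity of bus relative to motorcycle = (-56.375, 38.025) − (-97.581, 97.581) = (41.206, -59.556) km/h.
Magnitude = |(41.206, -59.556)| = 72.421 km/h.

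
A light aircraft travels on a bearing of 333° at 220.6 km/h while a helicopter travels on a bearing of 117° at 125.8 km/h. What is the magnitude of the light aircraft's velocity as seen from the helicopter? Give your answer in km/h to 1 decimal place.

330.7 km/h

Taking east as x and north as y: light aircraft velocity = (-100.150, 196.556) km/h; helicopter velocity = (112.089, -57.112) km/h.
Velocity of light aircraft relative to helicopter = (-100.150, 196.556) − (112.089, -57.112) = (-212.239, 253.668) km/h.
Magnitude = |(-212.239, 253.668)| = 330.746 km/h.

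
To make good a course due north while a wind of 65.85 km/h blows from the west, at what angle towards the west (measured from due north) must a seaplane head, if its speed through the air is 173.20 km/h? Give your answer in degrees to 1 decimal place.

The wind pushes perpendicular to the desired track; the heading must have a component into the wind equal to 65.85 km/h: 173.20 sin θ = 65.85.
sin θ = 0.3802, so θ = 22.346°.

22.3°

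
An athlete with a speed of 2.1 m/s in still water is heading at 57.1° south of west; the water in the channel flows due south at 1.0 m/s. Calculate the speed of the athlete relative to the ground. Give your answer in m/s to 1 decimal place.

Taking east as x and north as y: velocity relative to the water = (-1.141, -1.763) m/s; the water relative to ground = (0.000, -1.000) m/s.
Velocity relative to ground = (-1.141, -1.763) + (0.000, -1.000) = (-1.141, -2.763) m/s.
Speed = |(-1.141, -2.763)| = 2.989 m/s.

3.0 m/s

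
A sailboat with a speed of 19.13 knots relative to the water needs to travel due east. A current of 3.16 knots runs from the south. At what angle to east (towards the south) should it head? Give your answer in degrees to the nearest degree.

10°

The current pushes perpendicular to the desired track; the heading must have a component into the current equal to 3.16 knots: 19.13 sin θ = 3.16.
sin θ = 0.1652, so θ = 9.508°.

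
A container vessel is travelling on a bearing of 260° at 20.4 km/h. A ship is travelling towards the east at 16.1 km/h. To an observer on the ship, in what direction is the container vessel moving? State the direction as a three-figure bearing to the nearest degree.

264°

Taking east as x and north as y: container vessel velocity = (-20.090, -3.542) km/h; ship velocity = (16.100, 0.000) km/h.
Velocity of container vessel relative to ship = (-20.090, -3.542) − (16.100, 0.000) = (-36.190, -3.542) km/h.
Bearing = atan2(-36.19, -3.54) = 264.41° clockwise from north.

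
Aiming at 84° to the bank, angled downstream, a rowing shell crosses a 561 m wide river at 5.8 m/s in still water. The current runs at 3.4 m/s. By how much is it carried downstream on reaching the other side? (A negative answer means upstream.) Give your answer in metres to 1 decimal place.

389.6 m

Perpendicular speed = 5.768 m/s; crossing time = 561 / 5.768 = 97.257 s.
Net downstream speed = 4.006 m/s.
Drift = 4.006 × 97.257 = 389.637 m (downstream).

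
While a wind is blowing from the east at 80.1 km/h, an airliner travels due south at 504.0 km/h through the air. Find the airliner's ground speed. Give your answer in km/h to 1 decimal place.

Taking east as x and north as y: velocity relative to the air = (0.000, -504.000) km/h; the air relative to ground = (-80.100, 0.000) km/h.
Velocity relative to ground = (0.000, -504.000) + (-80.100, 0.000) = (-80.100, -504.000) km/h.
Speed = |(-80.100, -504.000)| = 510.325 km/h.

510.3 km/h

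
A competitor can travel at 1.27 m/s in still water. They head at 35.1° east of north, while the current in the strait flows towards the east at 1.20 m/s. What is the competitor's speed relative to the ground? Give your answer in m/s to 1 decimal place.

2.2 m/s

Taking east as x and north as y: velocity relative to the water = (0.730, 1.039) m/s; the water relative to ground = (1.200, 0.000) m/s.
Velocity relative to ground = (0.730, 1.039) + (1.200, 0.000) = (1.930, 1.039) m/s.
Speed = |(1.930, 1.039)| = 2.192 m/s.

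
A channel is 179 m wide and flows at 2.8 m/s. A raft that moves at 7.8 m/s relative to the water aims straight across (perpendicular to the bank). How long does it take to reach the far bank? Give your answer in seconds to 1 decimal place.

The component of the raft's velocity perpendicular to the bank is 7.8 m/s.
The flow acts along the bank and has no component across it.
Time = 179 / 7.800 = 22.949 s.

22.9 s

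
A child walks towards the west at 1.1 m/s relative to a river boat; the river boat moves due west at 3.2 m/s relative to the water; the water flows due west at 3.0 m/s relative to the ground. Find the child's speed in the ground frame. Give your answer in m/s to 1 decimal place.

In east/north components (m/s): child relative to river boat = (-1.100, 0.000); river boat relative to water = (-3.200, 0.000); water relative to ground = (-3.000, 0.000).
Sum = (-7.300, 0.000) m/s.
Speed = |(-7.300, 0.000)| = 7.300 m/s.

7.3 m/s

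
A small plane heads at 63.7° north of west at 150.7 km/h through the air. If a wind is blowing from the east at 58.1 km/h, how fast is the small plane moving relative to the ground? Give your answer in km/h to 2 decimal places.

Taking east as x and north as y: velocity relative to the air = (-66.771, 135.101) km/h; the air relative to ground = (-58.100, 0.000) km/h.
Velocity relative to ground = (-66.771, 135.101) + (-58.100, 0.000) = (-124.871, 135.101) km/h.
Speed = |(-124.871, 135.101)| = 183.970 km/h.

183.97 km/h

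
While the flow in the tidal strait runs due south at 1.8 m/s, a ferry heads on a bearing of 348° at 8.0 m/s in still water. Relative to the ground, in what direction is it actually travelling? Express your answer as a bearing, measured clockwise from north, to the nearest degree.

Taking east as x and north as y: velocity relative to the water = (-1.663, 7.825) m/s; the water relative to ground = (0.000, -1.800) m/s.
Velocity relative to ground = (-1.663, 7.825) + (0.000, -1.800) = (-1.663, 6.025) m/s.
Bearing = atan2(-1.66, 6.03) = 344.57° clockwise from north.

345°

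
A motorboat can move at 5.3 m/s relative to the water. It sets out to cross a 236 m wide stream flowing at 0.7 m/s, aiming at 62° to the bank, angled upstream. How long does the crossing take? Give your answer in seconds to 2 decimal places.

50.43 s

The component of the motorboat's velocity perpendicular to the bank is 5.3 × sin 62° = 4.680 m/s.
The flow acts along the bank and has no component across it.
Time = 236 / 4.680 = 50.431 s.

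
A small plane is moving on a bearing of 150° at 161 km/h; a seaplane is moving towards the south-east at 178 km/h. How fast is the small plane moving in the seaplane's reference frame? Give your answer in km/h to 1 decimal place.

Taking east as x and north as y: small plane velocity = (80.500, -139.430) km/h; seaplane velocity = (125.865, -125.865) km/h.
Velocity of small plane relative to seaplane = (80.500, -139.430) − (125.865, -125.865) = (-45.365, -13.565) km/h.
Magnitude = |(-45.365, -13.565)| = 47.350 km/h.

47.3 km/h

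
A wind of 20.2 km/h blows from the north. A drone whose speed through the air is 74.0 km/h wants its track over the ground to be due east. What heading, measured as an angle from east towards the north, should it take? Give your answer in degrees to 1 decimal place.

15.8°

The wind pushes perpendicular to the desired track; the heading must have a component into the wind equal to 20.2 km/h: 74.0 sin θ = 20.2.
sin θ = 0.2730, so θ = 15.841°.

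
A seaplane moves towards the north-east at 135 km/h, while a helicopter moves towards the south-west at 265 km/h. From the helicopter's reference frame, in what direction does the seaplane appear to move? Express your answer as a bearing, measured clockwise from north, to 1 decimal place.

045.0°

Taking east as x and north as y: seaplane velocity = (95.459, 95.459) km/h; helicopter velocity = (-187.383, -187.383) km/h.
Velocity of seaplane relative to helicopter = (95.459, 95.459) − (-187.383, -187.383) = (282.843, 282.843) km/h.
Bearing = atan2(282.84, 282.84) = 45.00° clockwise from north.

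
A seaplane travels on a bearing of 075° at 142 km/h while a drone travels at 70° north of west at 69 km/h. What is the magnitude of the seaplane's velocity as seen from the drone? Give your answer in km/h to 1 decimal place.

Taking east as x and north as y: seaplane velocity = (137.161, 36.752) km/h; drone velocity = (-23.599, 64.839) km/h.
Velocity of seaplane relative to drone = (137.161, 36.752) − (-23.599, 64.839) = (160.761, -28.086) km/h.
Magnitude = |(160.761, -28.086)| = 163.196 km/h.

163.2 km/h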